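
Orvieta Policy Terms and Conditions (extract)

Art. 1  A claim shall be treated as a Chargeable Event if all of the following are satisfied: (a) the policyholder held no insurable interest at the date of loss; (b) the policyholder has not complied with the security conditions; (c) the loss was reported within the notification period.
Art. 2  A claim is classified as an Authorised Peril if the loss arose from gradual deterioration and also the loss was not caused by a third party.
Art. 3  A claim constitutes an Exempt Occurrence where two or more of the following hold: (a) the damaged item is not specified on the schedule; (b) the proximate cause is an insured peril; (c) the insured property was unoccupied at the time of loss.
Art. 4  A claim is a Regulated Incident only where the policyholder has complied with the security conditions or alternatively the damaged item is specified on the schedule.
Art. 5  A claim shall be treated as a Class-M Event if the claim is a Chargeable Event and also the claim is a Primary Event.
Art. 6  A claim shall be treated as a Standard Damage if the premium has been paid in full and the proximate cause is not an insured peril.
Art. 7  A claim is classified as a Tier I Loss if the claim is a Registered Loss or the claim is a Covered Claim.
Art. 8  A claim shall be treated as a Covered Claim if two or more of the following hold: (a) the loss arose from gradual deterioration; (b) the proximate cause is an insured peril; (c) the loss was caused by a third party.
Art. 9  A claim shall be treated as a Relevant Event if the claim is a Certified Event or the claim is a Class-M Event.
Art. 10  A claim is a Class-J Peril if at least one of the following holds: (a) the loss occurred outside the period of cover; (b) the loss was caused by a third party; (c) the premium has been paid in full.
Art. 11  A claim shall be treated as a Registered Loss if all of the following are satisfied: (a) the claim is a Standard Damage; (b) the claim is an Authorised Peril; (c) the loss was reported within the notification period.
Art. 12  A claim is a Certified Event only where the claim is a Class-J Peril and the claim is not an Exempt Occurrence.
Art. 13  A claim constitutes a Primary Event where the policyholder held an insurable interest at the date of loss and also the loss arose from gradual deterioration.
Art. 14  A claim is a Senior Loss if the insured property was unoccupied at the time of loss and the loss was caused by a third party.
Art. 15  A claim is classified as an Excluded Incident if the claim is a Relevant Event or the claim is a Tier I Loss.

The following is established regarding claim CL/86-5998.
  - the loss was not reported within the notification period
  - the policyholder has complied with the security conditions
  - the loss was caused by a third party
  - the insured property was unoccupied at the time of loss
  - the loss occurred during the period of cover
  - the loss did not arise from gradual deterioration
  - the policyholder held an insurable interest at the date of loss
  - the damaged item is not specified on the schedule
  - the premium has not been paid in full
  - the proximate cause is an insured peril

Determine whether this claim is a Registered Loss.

article 6 — Standard Damage: [the premium has been paid in full? no] AND [the proximate cause is not an insured peril? no] → not satisfied.
article 2 — Authorised Peril: [the loss arose from gradual deterioration? no] AND [the loss was not caused by a third party? no] → not satisfied.
article 11 — Registered Loss: [Standard Damage (article 6)? no] AND [Authorised Peril (article 2)? no] AND [the loss was reported within the notification period? no] → not satisfied.

No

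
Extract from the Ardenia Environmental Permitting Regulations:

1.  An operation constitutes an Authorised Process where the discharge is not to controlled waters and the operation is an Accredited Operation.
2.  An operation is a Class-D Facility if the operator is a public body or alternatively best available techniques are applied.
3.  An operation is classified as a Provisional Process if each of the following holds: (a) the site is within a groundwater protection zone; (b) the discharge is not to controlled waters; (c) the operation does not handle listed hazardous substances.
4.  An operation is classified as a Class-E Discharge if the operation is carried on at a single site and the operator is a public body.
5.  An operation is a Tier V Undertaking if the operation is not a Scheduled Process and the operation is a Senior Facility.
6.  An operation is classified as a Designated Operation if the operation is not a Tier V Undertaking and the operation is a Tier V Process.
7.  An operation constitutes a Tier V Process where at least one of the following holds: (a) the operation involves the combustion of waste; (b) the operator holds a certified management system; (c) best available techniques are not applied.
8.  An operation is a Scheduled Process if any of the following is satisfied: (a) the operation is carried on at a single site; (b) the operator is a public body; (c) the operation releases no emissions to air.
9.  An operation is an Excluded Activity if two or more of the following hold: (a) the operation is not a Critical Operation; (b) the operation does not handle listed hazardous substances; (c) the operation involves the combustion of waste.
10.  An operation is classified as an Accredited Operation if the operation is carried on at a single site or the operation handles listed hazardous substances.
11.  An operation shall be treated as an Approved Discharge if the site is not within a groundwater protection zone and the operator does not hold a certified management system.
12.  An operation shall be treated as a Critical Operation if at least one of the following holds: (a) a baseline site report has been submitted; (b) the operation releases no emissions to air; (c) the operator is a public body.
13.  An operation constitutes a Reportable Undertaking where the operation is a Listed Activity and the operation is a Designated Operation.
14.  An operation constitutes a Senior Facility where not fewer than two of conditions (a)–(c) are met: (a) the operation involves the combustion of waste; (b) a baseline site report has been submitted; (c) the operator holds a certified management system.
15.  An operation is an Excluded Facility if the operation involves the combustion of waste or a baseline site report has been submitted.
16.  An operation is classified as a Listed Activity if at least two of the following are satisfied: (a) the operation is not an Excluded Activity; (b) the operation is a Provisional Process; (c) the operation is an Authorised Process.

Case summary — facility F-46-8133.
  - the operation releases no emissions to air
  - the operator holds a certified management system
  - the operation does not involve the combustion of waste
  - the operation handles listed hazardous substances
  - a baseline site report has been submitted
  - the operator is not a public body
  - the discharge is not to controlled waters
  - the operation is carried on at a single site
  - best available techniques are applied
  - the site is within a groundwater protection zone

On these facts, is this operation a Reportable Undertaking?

paragraph 12 — Critical Operation: [a baseline site report has been submitted? yes] OR [the operation releases no emissions to air? yes] OR [the operator is a public body? no] → satisfied.
paragraph 9 — Excluded Activity: not a Critical Operation (paragraph 12)? no; the operation does not handle listed hazardous substances? no; the operation involves the combustion of waste? no — 0 of 3 hold (need ≥2) → not satisfied.
paragraph 3 — Provisional Process: [the site is within a groundwater protection zone? yes] AND [the discharge is not to controlled waters? yes] AND [the operation does not handle listed hazardous substances? no] → not satisfied.
paragraph 10 — Accredited Operation: [the operation is carried on at a single site? yes] OR [the operation handles listed hazardous substances? yes] → satisfied.
paragraph 1 — Authorised Process: [the discharge is not to controlled waters? yes] AND [Accredited Operation (paragraph 10)? yes] → satisfied.
paragraph 16 — Listed Activity: not an Excluded Activity (paragraph 9)? yes; Provisional Process (paragraph 3)? no; Authorised Process (paragraph 1)? yes — 2 of 3 hold (need ≥2) → satisfied.
paragraph 8 — Scheduled Process: [the operation is carried on at a single site? yes] OR [the operator is a public body? no] OR [the operation releases no emissions to air? yes] → satisfied.
paragraph 14 — Senior Facility: the operation involves the combustion of waste? no; a baseline site report has been submitted? yes; the operator holds a certified management system? yes — 2 of 3 hold (need ≥2) → satisfied.
paragraph 5 — Tier V Undertaking: [not a Scheduled Process (paragraph 8)? no] AND [Senior Facility (paragraph 14)? yes] → not satisfied.
paragraph 7 — Tier V Process: [the operation involves the combustion of waste? no] OR [the operator holds a certified management system? yes] OR [best available techniques are not applied? no] → satisfied.
paragraph 6 — Designated Operation: [not a Tier V Undertaking (paragraph 5)? yes] AND [Tier V Process (paragraph 7)? yes] → satisfied.
paragraph 13 — Reportable Undertaking: [Listed Activity (paragraph 16)? yes] AND [Designated Operation (paragraph 6)? yes] → satisfied.

Yes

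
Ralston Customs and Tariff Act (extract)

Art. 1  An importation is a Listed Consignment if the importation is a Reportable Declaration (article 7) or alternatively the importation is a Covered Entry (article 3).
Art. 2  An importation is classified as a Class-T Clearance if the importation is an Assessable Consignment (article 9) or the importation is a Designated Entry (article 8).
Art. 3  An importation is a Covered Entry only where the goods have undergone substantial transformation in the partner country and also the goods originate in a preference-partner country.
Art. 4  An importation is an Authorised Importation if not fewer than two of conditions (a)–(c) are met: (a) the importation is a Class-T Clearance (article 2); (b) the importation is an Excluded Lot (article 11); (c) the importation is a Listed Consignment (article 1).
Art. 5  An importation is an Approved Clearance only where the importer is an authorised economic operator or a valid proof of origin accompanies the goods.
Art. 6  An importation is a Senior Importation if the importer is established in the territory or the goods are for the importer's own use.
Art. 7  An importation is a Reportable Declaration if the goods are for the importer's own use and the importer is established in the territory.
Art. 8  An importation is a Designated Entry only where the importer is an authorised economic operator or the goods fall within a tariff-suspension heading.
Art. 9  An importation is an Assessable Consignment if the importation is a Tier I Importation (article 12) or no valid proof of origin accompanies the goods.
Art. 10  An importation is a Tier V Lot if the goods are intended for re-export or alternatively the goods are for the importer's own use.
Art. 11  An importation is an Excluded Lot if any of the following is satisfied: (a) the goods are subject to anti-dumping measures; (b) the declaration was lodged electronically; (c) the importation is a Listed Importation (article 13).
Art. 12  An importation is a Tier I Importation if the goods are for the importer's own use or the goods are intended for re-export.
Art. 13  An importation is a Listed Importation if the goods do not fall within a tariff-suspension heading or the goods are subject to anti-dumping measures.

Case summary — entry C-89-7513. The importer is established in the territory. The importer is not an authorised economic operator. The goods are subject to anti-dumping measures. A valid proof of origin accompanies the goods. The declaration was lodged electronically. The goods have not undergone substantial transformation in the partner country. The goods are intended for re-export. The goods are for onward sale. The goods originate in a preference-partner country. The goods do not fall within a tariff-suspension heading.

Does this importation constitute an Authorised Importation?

article 12 — Tier I Importation: [the goods are for the importer's own use? no] OR [the goods are intended for re-export? yes] → satisfied.
article 9 — Assessable Consignment: [Tier I Importation (article 12)? yes] OR [no valid proof of origin accompanies the goods? no] → satisfied.
article 8 — Designated Entry: [the importer is an authorised economic operator? no] OR [the goods fall within a tariff-suspension heading? no] → not satisfied.
article 2 — Class-T Clearance: [Assessable Consignment (article 9)? yes] OR [Designated Entry (article 8)? no] → satisfied.
article 13 — Listed Importation: [the goods do not fall within a tariff-suspension heading? yes] OR [the goods are subject to anti-dumping measures? yes] → satisfied.
article 11 — Excluded Lot: [the goods are subject to anti-dumping measures? yes] OR [the declaration was lodged electronically? yes] OR [Listed Importation (article 13)? yes] → satisfied.
article 7 — Reportable Declaration: [the goods are for the importer's own use? no] AND [the importer is established in the territory? yes] → not satisfied.
article 3 — Covered Entry: [the goods have undergone substantial transformation in the partner country? no] AND [the goods originate in a preference-partner country? yes] → not satisfied.
article 1 — Listed Consignment: [Reportable Declaration (article 7)? no] OR [Covered Entry (article 3)? no] → not satisfied.
article 4 — Authorised Importation: Class-T Clearance (article 2)? yes; Excluded Lot (article 11)? yes; Listed Consignment (article 1)? no — 2 of 3 hold (need ≥2) → satisfied.

Yes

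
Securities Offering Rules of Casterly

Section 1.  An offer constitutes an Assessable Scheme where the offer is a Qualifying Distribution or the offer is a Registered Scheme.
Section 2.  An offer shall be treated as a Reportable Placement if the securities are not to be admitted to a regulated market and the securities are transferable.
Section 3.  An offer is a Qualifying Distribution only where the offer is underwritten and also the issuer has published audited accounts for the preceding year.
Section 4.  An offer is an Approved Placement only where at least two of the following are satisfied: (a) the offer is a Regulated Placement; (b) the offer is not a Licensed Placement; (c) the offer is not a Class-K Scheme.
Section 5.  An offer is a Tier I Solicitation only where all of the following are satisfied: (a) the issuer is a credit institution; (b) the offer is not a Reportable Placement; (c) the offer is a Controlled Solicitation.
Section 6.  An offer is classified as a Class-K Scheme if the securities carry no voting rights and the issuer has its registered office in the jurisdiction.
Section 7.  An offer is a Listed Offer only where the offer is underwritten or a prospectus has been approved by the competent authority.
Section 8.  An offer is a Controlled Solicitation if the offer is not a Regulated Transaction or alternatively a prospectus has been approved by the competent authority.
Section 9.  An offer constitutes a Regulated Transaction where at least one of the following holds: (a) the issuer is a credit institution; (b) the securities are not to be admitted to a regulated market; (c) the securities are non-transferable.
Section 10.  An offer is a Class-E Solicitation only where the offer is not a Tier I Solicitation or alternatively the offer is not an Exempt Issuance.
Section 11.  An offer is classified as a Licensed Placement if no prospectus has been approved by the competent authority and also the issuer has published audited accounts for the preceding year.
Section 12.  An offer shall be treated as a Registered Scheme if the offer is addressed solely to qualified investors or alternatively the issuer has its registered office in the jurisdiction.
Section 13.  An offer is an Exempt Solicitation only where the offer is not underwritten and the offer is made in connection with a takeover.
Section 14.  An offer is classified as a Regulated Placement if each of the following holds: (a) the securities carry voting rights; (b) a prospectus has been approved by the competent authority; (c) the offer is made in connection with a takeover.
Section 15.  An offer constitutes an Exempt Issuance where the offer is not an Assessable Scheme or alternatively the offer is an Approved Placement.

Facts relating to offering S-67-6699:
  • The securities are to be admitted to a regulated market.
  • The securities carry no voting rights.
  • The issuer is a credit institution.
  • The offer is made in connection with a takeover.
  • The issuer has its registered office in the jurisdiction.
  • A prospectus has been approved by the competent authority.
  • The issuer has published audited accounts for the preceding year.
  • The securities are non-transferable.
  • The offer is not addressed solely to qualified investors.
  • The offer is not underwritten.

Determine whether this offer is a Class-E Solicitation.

Under section 2: the securities are not to be admitted to a regulated market? no; and the securities are transferable? no. So the offer is not a Reportable Placement.
Under section 9: the issuer is a credit institution? yes; or the securities are not to be admitted to a regulated market? no; or the securities are non-transferable? yes. So the offer is a Regulated Transaction.
Under section 8: not a Regulated Transaction (section 9)? no; or a prospectus has been approved by the competent authority? yes. So the offer is a Controlled Solicitation.
Under section 5: the issuer is a credit institution? yes; and not a Reportable Placement (section 2)? yes; and Controlled Solicitation (section 8)? yes. So the offer is a Tier I Solicitation.
Under section 3: the offer is underwritten? no; and the issuer has published audited accounts for the preceding year? yes. So the offer is not a Qualifying Distribution.
Under section 12: the offer is addressed solely to qualified investors? no; or the issuer has its registered office in the jurisdiction? yes. So the offer is a Registered Scheme.
Under section 1: Qualifying Distribution (section 3)? no; or Registered Scheme (section 12)? yes. So the offer is an Assessable Scheme.
Under section 14: the securities carry voting rights? no; and a prospectus has been approved by the competent authority? yes; and the offer is made in connection with a takeover? yes. So the offer is not a Regulated Placement.
Under section 11: no prospectus has been approved by the competent authority? no; and the issuer has published audited accounts for the preceding year? yes. So the offer is not a Licensed Placement.
Under section 6: the securities carry no voting rights? yes; and the issuer has its registered office in the jurisdiction? yes. So the offer is a Class-K Scheme.
Under section 4: Regulated Placement (section 14)? no; not a Licensed Placement (section 11)? yes; not a Class-K Scheme (section 6)? no — 1 of 3 hold (need ≥2) → not satisfied.
Under section 15: not an Assessable Scheme (section 1)? no; or Approved Placement (section 4)? no. So the offer is not an Exempt Issuance.
Under section 10: not a Tier I Solicitation (section 5)? no; or not an Exempt Issuance (section 15)? yes. So the offer is a Class-E Solicitation.

Yes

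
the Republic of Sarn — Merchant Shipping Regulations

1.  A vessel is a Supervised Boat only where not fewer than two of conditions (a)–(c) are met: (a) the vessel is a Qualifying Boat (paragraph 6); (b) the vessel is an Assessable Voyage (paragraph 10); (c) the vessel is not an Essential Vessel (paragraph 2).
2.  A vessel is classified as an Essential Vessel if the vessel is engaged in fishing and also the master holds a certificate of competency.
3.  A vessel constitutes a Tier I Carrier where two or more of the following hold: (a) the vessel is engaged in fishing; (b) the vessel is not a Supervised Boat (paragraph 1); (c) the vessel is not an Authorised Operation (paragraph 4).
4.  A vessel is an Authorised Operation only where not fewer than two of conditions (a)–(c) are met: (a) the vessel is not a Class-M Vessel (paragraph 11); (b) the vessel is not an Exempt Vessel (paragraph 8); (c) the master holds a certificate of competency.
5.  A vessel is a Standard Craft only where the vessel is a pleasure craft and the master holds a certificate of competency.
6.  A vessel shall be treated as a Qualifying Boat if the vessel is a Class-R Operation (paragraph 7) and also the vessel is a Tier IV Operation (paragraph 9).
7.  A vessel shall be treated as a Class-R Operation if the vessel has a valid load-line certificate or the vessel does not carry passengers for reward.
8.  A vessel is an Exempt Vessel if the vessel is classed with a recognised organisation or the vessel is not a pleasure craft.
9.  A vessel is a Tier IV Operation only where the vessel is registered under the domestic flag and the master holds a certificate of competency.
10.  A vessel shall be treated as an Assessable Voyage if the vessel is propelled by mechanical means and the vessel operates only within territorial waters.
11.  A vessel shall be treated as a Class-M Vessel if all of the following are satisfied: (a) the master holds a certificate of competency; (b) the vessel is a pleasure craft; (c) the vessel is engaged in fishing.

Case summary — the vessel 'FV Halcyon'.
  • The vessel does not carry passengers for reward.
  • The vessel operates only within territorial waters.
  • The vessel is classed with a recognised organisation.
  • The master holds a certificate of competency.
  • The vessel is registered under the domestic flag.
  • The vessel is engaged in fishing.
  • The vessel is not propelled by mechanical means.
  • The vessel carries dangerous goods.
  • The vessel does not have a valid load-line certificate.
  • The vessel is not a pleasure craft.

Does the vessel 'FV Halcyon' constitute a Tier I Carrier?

Under paragraph 7: the vessel has a valid load-line certificate? no; or the vessel does not carry passengers for reward? yes. So the vessel is a Class-R Operation.
Under paragraph 9: the vessel is registered under the domestic flag? yes; and the master holds a certificate of competency? yes. So the vessel is a Tier IV Operation.
Under paragraph 6: Class-R Operation (paragraph 7)? yes; and Tier IV Operation (paragraph 9)? yes. So the vessel is a Qualifying Boat.
Under paragraph 10: the vessel is propelled by mechanical means? no; and the vessel operates only within territorial waters? yes. So the vessel is not an Assessable Voyage.
Under paragraph 2: the vessel is engaged in fishing? yes; and the master holds a certificate of competency? yes. So the vessel is an Essential Vessel.
Under paragraph 1: Qualifying Boat (paragraph 6)? yes; Assessable Voyage (paragraph 10)? no; not an Essential Vessel (paragraph 2)? no — 1 of 3 hold (need ≥2) → not satisfied.
Under paragraph 11: the master holds a certificate of competency? yes; and the vessel is a pleasure craft? no; and the vessel is engaged in fishing? yes. So the vessel is not a Class-M Vessel.
Under paragraph 8: the vessel is classed with a recognised organisation? yes; or the vessel is not a pleasure craft? yes. So the vessel is an Exempt Vessel.
Under paragraph 4: not a Class-M Vessel (paragraph 11)? yes; not an Exempt Vessel (paragraph 8)? no; the master holds a certificate of competency? yes — 2 of 3 hold (need ≥2) → satisfied.
Under paragraph 3: the vessel is engaged in fishing? yes; not a Supervised Boat (paragraph 1)? yes; not an Authorised Operation (paragraph 4)? no — 2 of 3 hold (need ≥2) → satisfied.

Yes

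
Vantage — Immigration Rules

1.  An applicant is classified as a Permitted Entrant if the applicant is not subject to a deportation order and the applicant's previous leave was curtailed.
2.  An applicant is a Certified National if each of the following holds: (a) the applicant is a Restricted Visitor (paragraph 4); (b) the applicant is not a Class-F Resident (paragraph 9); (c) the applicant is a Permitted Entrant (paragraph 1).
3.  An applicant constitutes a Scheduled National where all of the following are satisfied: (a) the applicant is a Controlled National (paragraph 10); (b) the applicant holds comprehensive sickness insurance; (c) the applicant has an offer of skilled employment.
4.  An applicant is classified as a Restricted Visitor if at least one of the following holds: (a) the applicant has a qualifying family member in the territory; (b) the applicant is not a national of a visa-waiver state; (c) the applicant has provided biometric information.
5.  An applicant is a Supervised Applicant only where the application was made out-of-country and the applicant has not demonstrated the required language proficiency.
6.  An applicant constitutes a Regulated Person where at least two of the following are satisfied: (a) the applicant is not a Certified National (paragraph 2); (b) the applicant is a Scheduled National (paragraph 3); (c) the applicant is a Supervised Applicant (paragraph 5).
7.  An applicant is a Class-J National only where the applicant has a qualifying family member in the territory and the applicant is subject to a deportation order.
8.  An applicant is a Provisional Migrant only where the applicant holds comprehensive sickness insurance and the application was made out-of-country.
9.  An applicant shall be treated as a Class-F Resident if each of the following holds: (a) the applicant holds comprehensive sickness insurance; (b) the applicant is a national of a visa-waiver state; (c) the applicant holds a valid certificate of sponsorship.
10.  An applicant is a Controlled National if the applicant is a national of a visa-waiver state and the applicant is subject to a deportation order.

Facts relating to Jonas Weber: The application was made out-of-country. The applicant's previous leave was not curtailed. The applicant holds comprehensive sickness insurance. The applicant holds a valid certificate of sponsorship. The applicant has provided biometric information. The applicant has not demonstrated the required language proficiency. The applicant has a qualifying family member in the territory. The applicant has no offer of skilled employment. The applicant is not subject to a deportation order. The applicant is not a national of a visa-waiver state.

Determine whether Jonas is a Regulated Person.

Yes

paragraph 4 — Restricted Visitor: [the applicant has a qualifying family member in the territory? yes] OR [the applicant is not a national of a visa-waiver state? yes] OR [the applicant has provided biometric information? yes] → satisfied.
paragraph 9 — Class-F Resident: [the applicant holds comprehensive sickness insurance? yes] AND [the applicant is a national of a visa-waiver state? no] AND [the applicant holds a valid certificate of sponsorship? yes] → not satisfied.
paragraph 1 — Permitted Entrant: [the applicant is not subject to a deportation order? yes] AND [the applicant's previous leave was curtailed? no] → not satisfied.
paragraph 2 — Certified National: [Restricted Visitor (paragraph 4)? yes] AND [not a Class-F Resident (paragraph 9)? yes] AND [Permitted Entrant (paragraph 1)? no] → not satisfied.
paragraph 10 — Controlled National: [the applicant is a national of a visa-waiver state? no] AND [the applicant is subject to a deportation order? no] → not satisfied.
paragraph 3 — Scheduled National: [Controlled National (paragraph 10)? no] AND [the applicant holds comprehensive sickness insurance? yes] AND [the applicant has an offer of skilled employment? no] → not satisfied.
paragraph 5 — Supervised Applicant: [the application was made out-of-country? yes] AND [the applicant has not demonstrated the required language proficiency? yes] → satisfied.
paragraph 6 — Regulated Person: not a Certified National (paragraph 2)? yes; Scheduled National (paragraph 3)? no; Supervised Applicant (paragraph 5)? yes — 2 of 3 hold (need ≥2) → satisfied.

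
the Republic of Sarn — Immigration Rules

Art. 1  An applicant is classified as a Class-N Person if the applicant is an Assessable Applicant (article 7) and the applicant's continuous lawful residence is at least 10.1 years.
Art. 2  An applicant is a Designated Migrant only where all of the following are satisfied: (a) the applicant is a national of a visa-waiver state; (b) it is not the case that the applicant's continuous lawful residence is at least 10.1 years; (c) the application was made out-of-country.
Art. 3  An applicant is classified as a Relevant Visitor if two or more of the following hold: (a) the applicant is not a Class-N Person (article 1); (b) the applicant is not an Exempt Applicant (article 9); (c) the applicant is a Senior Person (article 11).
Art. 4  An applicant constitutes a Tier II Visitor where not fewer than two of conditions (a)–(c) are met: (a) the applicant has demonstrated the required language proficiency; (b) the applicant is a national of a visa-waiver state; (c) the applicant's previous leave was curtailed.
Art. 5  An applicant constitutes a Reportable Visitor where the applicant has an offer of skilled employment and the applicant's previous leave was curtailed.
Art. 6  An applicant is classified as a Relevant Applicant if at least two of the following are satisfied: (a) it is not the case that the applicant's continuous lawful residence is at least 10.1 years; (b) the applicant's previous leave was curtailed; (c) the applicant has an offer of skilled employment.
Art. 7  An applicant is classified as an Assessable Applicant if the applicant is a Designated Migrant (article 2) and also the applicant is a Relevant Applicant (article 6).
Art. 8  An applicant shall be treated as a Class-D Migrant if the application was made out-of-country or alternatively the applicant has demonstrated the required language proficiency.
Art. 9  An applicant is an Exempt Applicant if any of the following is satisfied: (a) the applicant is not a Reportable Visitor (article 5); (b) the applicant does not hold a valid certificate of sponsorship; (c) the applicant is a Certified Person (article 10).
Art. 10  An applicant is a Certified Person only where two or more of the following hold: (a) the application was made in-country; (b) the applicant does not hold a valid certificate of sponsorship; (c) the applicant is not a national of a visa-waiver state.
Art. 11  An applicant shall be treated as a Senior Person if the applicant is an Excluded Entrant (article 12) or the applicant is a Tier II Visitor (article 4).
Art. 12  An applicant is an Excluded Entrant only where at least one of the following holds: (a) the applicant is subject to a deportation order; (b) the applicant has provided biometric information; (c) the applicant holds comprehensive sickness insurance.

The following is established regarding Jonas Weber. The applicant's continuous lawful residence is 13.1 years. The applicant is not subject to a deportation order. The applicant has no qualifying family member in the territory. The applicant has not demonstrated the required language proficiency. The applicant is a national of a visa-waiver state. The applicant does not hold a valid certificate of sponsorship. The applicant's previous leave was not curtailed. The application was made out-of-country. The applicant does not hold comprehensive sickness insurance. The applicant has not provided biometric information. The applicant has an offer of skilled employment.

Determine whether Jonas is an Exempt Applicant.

article 5 — Reportable Visitor: [the applicant has an offer of skilled employment? yes] AND [the applicant's previous leave was curtailed? no] → not satisfied.
article 10 — Certified Person: the application was made in-country? no; the applicant does not hold a valid certificate of sponsorship? yes; the applicant is not a national of a visa-waiver state? no — 1 of 3 hold (need ≥2) → not satisfied.
article 9 — Exempt Applicant: [not a Reportable Visitor (article 5)? yes] OR [the applicant does not hold a valid certificate of sponsorship? yes] OR [Certified Person (article 10)? no] → satisfied.

Yes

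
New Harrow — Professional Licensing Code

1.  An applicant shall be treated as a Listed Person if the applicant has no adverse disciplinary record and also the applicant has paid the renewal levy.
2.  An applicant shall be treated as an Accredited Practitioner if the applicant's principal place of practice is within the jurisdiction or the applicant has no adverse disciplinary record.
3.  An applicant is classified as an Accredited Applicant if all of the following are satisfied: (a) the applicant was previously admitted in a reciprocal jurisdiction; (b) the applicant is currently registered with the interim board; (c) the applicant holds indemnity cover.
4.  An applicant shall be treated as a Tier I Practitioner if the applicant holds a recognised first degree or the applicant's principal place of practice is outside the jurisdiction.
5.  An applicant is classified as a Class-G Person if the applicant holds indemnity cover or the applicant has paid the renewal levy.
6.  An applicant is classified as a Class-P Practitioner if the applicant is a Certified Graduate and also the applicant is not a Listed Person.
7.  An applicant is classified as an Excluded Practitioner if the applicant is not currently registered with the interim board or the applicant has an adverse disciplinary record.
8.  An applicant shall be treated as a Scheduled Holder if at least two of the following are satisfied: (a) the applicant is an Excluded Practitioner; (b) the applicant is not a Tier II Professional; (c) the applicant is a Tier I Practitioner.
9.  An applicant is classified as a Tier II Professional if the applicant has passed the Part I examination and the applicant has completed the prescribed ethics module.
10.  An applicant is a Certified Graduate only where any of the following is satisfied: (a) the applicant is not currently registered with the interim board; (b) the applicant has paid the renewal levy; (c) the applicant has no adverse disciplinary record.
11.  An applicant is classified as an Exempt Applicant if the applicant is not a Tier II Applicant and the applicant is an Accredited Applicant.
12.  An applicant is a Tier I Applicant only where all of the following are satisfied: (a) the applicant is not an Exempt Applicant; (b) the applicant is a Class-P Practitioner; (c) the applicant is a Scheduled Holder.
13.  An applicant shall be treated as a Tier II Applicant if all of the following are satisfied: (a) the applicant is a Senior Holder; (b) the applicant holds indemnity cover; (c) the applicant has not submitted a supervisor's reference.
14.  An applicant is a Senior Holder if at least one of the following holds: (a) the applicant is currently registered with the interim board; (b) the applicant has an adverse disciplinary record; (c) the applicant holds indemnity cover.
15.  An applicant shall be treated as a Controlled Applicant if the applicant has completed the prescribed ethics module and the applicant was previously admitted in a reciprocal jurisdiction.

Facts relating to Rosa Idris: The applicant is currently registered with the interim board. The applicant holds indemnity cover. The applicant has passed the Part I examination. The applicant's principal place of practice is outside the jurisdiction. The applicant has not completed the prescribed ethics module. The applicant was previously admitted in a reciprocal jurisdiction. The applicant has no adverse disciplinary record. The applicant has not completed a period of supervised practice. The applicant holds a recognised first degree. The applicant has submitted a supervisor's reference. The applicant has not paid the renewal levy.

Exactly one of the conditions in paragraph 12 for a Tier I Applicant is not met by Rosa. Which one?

paragraph 14 — Senior Holder: [the applicant is currently registered with the interim board? yes] OR [the applicant has an adverse disciplinary record? no] OR [the applicant holds indemnity cover? yes] → satisfied.
paragraph 13 — Tier II Applicant: [Senior Holder (paragraph 14)? yes] AND [the applicant holds indemnity cover? yes] AND [the applicant has not submitted a supervisor's reference? no] → not satisfied.
paragraph 3 — Accredited Applicant: [the applicant was previously admitted in a reciprocal jurisdiction? yes] AND [the applicant is currently registered with the interim board? yes] AND [the applicant holds indemnity cover? yes] → satisfied.
paragraph 11 — Exempt Applicant: [not a Tier II Applicant (paragraph 13)? yes] AND [Accredited Applicant (paragraph 3)? yes] → satisfied.
paragraph 10 — Certified Graduate: [the applicant is not currently registered with the interim board? no] OR [the applicant has paid the renewal levy? no] OR [the applicant has no adverse disciplinary record? yes] → satisfied.
paragraph 1 — Listed Person: [the applicant has no adverse disciplinary record? yes] AND [the applicant has paid the renewal levy? no] → not satisfied.
paragraph 6 — Class-P Practitioner: [Certified Graduate (paragraph 10)? yes] AND [not a Listed Person (paragraph 1)? yes] → satisfied.
paragraph 7 — Excluded Practitioner: [the applicant is not currently registered with the interim board? no] OR [the applicant has an adverse disciplinary record? no] → not satisfied.
paragraph 9 — Tier II Professional: [the applicant has passed the Part I examination? yes] AND [the applicant has completed the prescribed ethics module? no] → not satisfied.
paragraph 4 — Tier I Practitioner: [the applicant holds a recognised first degree? yes] OR [the applicant's principal place of practice is outside the jurisdiction? yes] → satisfied.
paragraph 8 — Scheduled Holder: Excluded Practitioner (paragraph 7)? no; not a Tier II Professional (paragraph 9)? yes; Tier I Practitioner (paragraph 4)? yes — 2 of 3 hold (need ≥2) → satisfied.
paragraph 12 — Tier I Applicant: [not an Exempt Applicant (paragraph 11)? no] AND [Class-P Practitioner (paragraph 6)? yes] AND [Scheduled Holder (paragraph 8)? yes] → not satisfied.

Exempt Applicant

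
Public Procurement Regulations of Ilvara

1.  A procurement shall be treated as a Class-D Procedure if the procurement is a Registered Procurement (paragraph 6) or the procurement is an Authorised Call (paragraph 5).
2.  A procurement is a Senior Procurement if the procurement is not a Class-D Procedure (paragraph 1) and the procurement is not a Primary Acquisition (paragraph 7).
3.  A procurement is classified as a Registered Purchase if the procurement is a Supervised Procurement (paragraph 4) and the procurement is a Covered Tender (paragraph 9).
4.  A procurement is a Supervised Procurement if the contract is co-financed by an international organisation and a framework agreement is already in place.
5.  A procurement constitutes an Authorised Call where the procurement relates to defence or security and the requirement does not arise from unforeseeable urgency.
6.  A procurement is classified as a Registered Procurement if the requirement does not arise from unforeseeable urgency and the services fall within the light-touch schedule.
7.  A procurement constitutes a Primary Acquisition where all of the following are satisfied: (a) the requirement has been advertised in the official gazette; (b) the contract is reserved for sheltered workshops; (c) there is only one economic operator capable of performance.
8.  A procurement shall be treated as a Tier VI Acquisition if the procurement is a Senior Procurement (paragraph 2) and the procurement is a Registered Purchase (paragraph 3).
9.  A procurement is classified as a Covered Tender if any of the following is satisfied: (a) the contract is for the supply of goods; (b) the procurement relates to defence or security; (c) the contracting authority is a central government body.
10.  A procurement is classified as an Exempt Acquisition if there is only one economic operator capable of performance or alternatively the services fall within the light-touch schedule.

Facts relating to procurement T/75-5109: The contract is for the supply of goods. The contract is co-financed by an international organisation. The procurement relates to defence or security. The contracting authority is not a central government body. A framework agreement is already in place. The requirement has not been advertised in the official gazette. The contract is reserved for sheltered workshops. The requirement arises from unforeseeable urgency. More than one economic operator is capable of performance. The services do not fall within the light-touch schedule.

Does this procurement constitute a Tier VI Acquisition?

Yes

Under paragraph 6: the requirement does not arise from unforeseeable urgency? no; and the services fall within the light-touch schedule? no. So the procurement is not a Registered Procurement.
Under paragraph 5: the procurement relates to defence or security? yes; and the requirement does not arise from unforeseeable urgency? no. So the procurement is not an Authorised Call.
Under paragraph 1: Registered Procurement (paragraph 6)? no; or Authorised Call (paragraph 5)? no. So the procurement is not a Class-D Procedure.
Under paragraph 7: the requirement has been advertised in the official gazette? no; and the contract is reserved for sheltered workshops? yes; and there is only one economic operator capable of performance? no. So the procurement is not a Primary Acquisition.
Under paragraph 2: not a Class-D Procedure (paragraph 1)? yes; and not a Primary Acquisition (paragraph 7)? yes. So the procurement is a Senior Procurement.
Under paragraph 4: the contract is co-financed by an international organisation? yes; and a framework agreement is already in place? yes. So the procurement is a Supervised Procurement.
Under paragraph 9: the contract is for the supply of goods? yes; or the procurement relates to defence or security? yes; or the contracting authority is a central government body? no. So the procurement is a Covered Tender.
Under paragraph 3: Supervised Procurement (paragraph 4)? yes; and Covered Tender (paragraph 9)? yes. So the procurement is a Registered Purchase.
Under paragraph 8: Senior Procurement (paragraph 2)? yes; and Registered Purchase (paragraph 3)? yes. So the procurement is a Tier VI Acquisition.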